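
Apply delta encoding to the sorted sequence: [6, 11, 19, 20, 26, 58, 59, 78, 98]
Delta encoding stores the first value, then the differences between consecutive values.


First value: 6
Deltas:
  11 - 6 = 5
  19 - 11 = 8
  20 - 19 = 1
  26 - 20 = 6
  58 - 26 = 32
  59 - 58 = 1
  78 - 59 = 19
  98 - 78 = 20


Delta encoded: [6, 5, 8, 1, 6, 32, 1, 19, 20]


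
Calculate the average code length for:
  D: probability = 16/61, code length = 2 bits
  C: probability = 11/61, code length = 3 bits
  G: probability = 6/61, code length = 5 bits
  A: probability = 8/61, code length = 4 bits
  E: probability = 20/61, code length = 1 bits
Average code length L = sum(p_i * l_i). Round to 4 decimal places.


Weighted contributions p_i * l_i:
  D: (16/61) * 2 = 32/61
  C: (11/61) * 3 = 33/61
  G: (6/61) * 5 = 30/61
  A: (8/61) * 4 = 32/61
  E: (20/61) * 1 = 20/61
Sum = (32 + 33 + 30 + 32 + 20)/61 = 147/61

L = 147/61 = 2.4098 bits/symbol


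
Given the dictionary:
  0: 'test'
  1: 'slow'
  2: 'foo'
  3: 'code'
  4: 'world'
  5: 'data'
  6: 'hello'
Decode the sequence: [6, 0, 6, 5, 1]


Look up each index in the dictionary:
  6 -> 'hello'
  0 -> 'test'
  6 -> 'hello'
  5 -> 'data'
  1 -> 'slow'

Decoded: "hello test hello data slow"


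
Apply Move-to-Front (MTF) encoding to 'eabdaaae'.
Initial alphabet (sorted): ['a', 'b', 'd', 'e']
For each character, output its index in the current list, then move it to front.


MTF encoding:
'e': index 3 in ['a', 'b', 'd', 'e'] -> ['e', 'a', 'b', 'd']
'a': index 1 in ['e', 'a', 'b', 'd'] -> ['a', 'e', 'b', 'd']
'b': index 2 in ['a', 'e', 'b', 'd'] -> ['b', 'a', 'e', 'd']
'd': index 3 in ['b', 'a', 'e', 'd'] -> ['d', 'b', 'a', 'e']
'a': index 2 in ['d', 'b', 'a', 'e'] -> ['a', 'd', 'b', 'e']
'a': index 0 in ['a', 'd', 'b', 'e'] -> ['a', 'd', 'b', 'e']
'a': index 0 in ['a', 'd', 'b', 'e'] -> ['a', 'd', 'b', 'e']
'e': index 3 in ['a', 'd', 'b', 'e'] -> ['e', 'a', 'd', 'b']


Output: [3, 1, 2, 3, 2, 0, 0, 3]


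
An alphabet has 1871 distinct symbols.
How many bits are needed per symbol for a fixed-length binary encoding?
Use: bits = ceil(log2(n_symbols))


log2(1871) = 10.8696
Bracket: 2^10 = 1024 < 1871 <= 2^11 = 2048
So ceil(log2(1871)) = 11

bits = ceil(log2(1871)) = ceil(10.8696) = 11 bits


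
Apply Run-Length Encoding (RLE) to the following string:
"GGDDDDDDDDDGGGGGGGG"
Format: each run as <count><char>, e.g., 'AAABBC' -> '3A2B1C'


Scanning runs left to right:
  i=0: run of 'G' x 2 -> '2G'
  i=2: run of 'D' x 9 -> '9D'
  i=11: run of 'G' x 8 -> '8G'

RLE = 2G9D8G


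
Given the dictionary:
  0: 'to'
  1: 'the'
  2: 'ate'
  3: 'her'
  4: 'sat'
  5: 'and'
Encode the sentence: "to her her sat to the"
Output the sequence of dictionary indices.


Look up each word in the dictionary:
  'to' -> 0
  'her' -> 3
  'her' -> 3
  'sat' -> 4
  'to' -> 0
  'the' -> 1

Encoded: [0, 3, 3, 4, 0, 1]


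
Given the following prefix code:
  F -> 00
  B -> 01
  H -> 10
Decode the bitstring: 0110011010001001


Decoding step by step:
Bits 01 -> B
Bits 10 -> H
Bits 01 -> B
Bits 10 -> H
Bits 10 -> H
Bits 00 -> F
Bits 10 -> H
Bits 01 -> B


Decoded message: BHBHHFHB


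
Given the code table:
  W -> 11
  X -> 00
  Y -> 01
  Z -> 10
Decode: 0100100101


Decoding:
01 -> Y
00 -> X
10 -> Z
01 -> Y
01 -> Y


Result: YXZYY


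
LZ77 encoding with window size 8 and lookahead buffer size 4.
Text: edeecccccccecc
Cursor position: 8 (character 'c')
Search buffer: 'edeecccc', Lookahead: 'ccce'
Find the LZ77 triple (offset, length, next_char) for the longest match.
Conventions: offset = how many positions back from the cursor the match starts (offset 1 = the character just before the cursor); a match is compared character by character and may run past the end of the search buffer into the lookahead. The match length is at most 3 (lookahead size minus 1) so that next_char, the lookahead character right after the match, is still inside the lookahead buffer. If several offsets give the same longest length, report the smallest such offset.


Try each offset into the search buffer:
  offset=1 (pos 7, char 'c'): match length 3
  offset=2 (pos 6, char 'c'): match length 3
  offset=3 (pos 5, char 'c'): match length 3
  offset=4 (pos 4, char 'c'): match length 3
  offset=5 (pos 3, char 'e'): match length 0
  offset=6 (pos 2, char 'e'): match length 0
  offset=7 (pos 1, char 'd'): match length 0
  offset=8 (pos 0, char 'e'): match length 0
Longest match has length 3, found at offsets 1, 2, 3, 4; take the smallest, offset 1.
next_char = character at position 8 + 3 = 11 -> 'e'

Best match: offset=1, length=3 (matching 'ccc' starting at position 7)
LZ77 triple: (1, 3, 'e')


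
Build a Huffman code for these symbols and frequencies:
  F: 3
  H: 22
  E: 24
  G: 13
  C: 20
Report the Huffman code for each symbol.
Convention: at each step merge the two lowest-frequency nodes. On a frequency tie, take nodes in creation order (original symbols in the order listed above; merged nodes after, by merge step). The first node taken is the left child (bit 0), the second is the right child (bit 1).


Huffman tree construction:
Step 1: Merge F(3) + G(13) = 16
Step 2: Merge (F+G)(16) + C(20) = 36
Step 3: Merge H(22) + E(24) = 46
Step 4: Merge ((F+G)+C)(36) + (H+E)(46) = 82
Read each symbol's code off the tree from the root (left child = 0, right child = 1).

Codes:
  F: 000 (length 3)
  H: 10 (length 2)
  E: 11 (length 2)
  G: 001 (length 3)
  C: 01 (length 2)
Average code length: 180/82 = 2.1951 bits/symbol


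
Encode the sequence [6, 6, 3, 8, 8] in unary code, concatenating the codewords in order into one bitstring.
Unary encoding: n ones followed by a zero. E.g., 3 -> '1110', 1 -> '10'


Encode each number as n ones followed by a terminating 0:
  6 -> 1111110 (7 bits)
  6 -> 1111110 (7 bits)
  3 -> 1110 (4 bits)
  8 -> 111111110 (9 bits)
  8 -> 111111110 (9 bits)
Total length = 7 + 7 + 4 + 9 + 9 = 36 bits.

Unary([6, 6, 3, 8, 8]) = 111111011111101110111111110111111110 (36 bits)


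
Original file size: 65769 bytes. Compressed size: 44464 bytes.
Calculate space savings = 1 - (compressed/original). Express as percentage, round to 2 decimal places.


ratio = compressed/original = 44464/65769 = 0.676063
savings = 1 - ratio = 1 - 0.676063 = 0.323937
as a percentage: 0.323937 * 100 = 32.39%

Space savings = 1 - 44464/65769 = 32.39%


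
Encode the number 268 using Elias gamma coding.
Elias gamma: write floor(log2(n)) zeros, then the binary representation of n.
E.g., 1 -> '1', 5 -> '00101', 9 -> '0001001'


num_bits = floor(log2(268)) + 1 = 9
leading_zeros = num_bits - 1 = 8
binary(268) = 100001100

Elias gamma(268) = '00000000' + '100001100' = 00000000100001100 (17 bits)


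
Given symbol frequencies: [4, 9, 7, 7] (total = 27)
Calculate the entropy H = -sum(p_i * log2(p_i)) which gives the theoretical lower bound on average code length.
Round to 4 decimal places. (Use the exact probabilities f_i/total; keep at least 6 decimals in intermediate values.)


Per-symbol terms -p_i * log2(p_i) with p_i = f_i/27:
  p = 4/27 = 0.148148: log2(p) = -2.754888, -p*log2(p) = 0.408131
  p = 9/27 = 0.333333: log2(p) = -1.584963, -p*log2(p) = 0.528321
  p = 7/27 = 0.259259: log2(p) = -1.947533, -p*log2(p) = 0.504916
  p = 7/27 = 0.259259: log2(p) = -1.947533, -p*log2(p) = 0.504916
H = 0.408131 + 0.528321 + 0.504916 + 0.504916 = 1.946284

H = 1.9463 bits/symbol


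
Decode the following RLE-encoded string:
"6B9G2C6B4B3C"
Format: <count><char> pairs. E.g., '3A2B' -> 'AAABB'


Expanding each <count><char> pair:
  6B -> 'BBBBBB'
  9G -> 'GGGGGGGGG'
  2C -> 'CC'
  6B -> 'BBBBBB'
  4B -> 'BBBB'
  3C -> 'CCC'

Decoded = BBBBBBGGGGGGGGGCCBBBBBBBBBBCCC


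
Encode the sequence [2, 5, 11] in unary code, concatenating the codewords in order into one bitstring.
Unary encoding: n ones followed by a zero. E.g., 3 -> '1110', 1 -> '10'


Encode each number as n ones followed by a terminating 0:
  2 -> 110 (3 bits)
  5 -> 111110 (6 bits)
  11 -> 111111111110 (12 bits)
Total length = 3 + 6 + 12 = 21 bits.

Unary([2, 5, 11]) = 110111110111111111110 (21 bits)


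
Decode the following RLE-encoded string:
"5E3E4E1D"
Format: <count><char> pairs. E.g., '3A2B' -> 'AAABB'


Expanding each <count><char> pair:
  5E -> 'EEEEE'
  3E -> 'EEE'
  4E -> 'EEEE'
  1D -> 'D'

Decoded = EEEEEEEEEEEED


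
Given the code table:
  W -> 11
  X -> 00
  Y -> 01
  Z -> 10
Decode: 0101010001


Decoding:
01 -> Y
01 -> Y
01 -> Y
00 -> X
01 -> Y


Result: YYYXY


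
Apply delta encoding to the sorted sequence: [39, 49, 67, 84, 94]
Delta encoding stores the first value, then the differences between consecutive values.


First value: 39
Deltas:
  49 - 39 = 10
  67 - 49 = 18
  84 - 67 = 17
  94 - 84 = 10


Delta encoded: [39, 10, 18, 17, 10]


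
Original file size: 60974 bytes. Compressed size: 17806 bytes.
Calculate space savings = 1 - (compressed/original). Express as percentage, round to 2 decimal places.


ratio = compressed/original = 17806/60974 = 0.292026
savings = 1 - ratio = 1 - 0.292026 = 0.707974
as a percentage: 0.707974 * 100 = 70.8%

Space savings = 1 - 17806/60974 = 70.8%


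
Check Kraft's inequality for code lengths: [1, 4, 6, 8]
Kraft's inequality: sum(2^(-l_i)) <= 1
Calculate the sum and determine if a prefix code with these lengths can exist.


Sum = 2^(-1) + 2^(-4) + 2^(-6) + 2^(-8)
    = 0.5 + 0.0625 + 0.015625 + 0.00390625
    = 149/256 = 0.58203125
Since 0.58203125 <= 1, Kraft's inequality IS satisfied.
A prefix code with these lengths CAN exist.

Kraft sum = 0.58203125. Satisfied.


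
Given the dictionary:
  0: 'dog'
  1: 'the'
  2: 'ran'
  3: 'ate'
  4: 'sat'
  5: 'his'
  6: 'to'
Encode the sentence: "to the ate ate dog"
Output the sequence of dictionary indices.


Look up each word in the dictionary:
  'to' -> 6
  'the' -> 1
  'ate' -> 3
  'ate' -> 3
  'dog' -> 0

Encoded: [6, 1, 3, 3, 0]


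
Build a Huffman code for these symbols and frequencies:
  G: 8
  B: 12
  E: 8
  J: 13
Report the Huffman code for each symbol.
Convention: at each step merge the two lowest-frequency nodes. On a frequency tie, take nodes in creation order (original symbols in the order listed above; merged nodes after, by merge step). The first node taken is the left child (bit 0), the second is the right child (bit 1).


Huffman tree construction:
Step 1: Merge G(8) + E(8) = 16
Step 2: Merge B(12) + J(13) = 25
Step 3: Merge (G+E)(16) + (B+J)(25) = 41
Read each symbol's code off the tree from the root (left child = 0, right child = 1).

Codes:
  G: 00 (length 2)
  B: 10 (length 2)
  E: 01 (length 2)
  J: 11 (length 2)
Average code length: 82/41 = 2.0000 bits/symbol


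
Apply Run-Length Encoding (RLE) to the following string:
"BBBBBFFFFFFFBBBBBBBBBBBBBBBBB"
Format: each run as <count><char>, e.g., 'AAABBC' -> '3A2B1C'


Scanning runs left to right:
  i=0: run of 'B' x 5 -> '5B'
  i=5: run of 'F' x 7 -> '7F'
  i=12: run of 'B' x 17 -> '17B'

RLE = 5B7F17B


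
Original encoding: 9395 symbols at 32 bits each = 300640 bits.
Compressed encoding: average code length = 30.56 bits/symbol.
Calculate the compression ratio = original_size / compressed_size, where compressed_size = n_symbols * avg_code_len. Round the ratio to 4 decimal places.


original_size = n_symbols * orig_bits = 9395 * 32 = 300640 bits
compressed_size = n_symbols * avg_code_len = 9395 * 30.56 = 287111.2 bits
ratio = original_size / compressed_size = 300640 / 287111.2 = 1.0471

Compression ratio = 1.0471


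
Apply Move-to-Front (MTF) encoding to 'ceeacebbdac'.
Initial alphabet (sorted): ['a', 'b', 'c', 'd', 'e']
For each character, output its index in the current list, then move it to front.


MTF encoding:
'c': index 2 in ['a', 'b', 'c', 'd', 'e'] -> ['c', 'a', 'b', 'd', 'e']
'e': index 4 in ['c', 'a', 'b', 'd', 'e'] -> ['e', 'c', 'a', 'b', 'd']
'e': index 0 in ['e', 'c', 'a', 'b', 'd'] -> ['e', 'c', 'a', 'b', 'd']
'a': index 2 in ['e', 'c', 'a', 'b', 'd'] -> ['a', 'e', 'c', 'b', 'd']
'c': index 2 in ['a', 'e', 'c', 'b', 'd'] -> ['c', 'a', 'e', 'b', 'd']
'e': index 2 in ['c', 'a', 'e', 'b', 'd'] -> ['e', 'c', 'a', 'b', 'd']
'b': index 3 in ['e', 'c', 'a', 'b', 'd'] -> ['b', 'e', 'c', 'a', 'd']
'b': index 0 in ['b', 'e', 'c', 'a', 'd'] -> ['b', 'e', 'c', 'a', 'd']
'd': index 4 in ['b', 'e', 'c', 'a', 'd'] -> ['d', 'b', 'e', 'c', 'a']
'a': index 4 in ['d', 'b', 'e', 'c', 'a'] -> ['a', 'd', 'b', 'e', 'c']
'c': index 4 in ['a', 'd', 'b', 'e', 'c'] -> ['c', 'a', 'd', 'b', 'e']


Output: [2, 4, 0, 2, 2, 2, 3, 0, 4, 4, 4]


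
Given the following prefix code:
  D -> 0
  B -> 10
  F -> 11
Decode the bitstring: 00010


Decoding step by step:
Bits 0 -> D
Bits 0 -> D
Bits 0 -> D
Bits 10 -> B


Decoded message: DDDB


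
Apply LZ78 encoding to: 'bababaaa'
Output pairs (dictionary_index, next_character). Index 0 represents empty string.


LZ78 encoding steps:
Dictionary: {0: ''}
Step 1: w='' (idx 0), next='b' -> output (0, 'b'), add 'b' as idx 1
Step 2: w='' (idx 0), next='a' -> output (0, 'a'), add 'a' as idx 2
Step 3: w='b' (idx 1), next='a' -> output (1, 'a'), add 'ba' as idx 3
Step 4: w='ba' (idx 3), next='a' -> output (3, 'a'), add 'baa' as idx 4
Step 5: w='a' (idx 2), end of input -> output (2, '')


Encoded: [(0, 'b'), (0, 'a'), (1, 'a'), (3, 'a'), (2, '')]


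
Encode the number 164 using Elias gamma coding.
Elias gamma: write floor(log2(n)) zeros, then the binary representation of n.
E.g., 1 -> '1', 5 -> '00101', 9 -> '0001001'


num_bits = floor(log2(164)) + 1 = 8
leading_zeros = num_bits - 1 = 7
binary(164) = 10100100

Elias gamma(164) = '0000000' + '10100100' = 000000010100100 (15 bits)


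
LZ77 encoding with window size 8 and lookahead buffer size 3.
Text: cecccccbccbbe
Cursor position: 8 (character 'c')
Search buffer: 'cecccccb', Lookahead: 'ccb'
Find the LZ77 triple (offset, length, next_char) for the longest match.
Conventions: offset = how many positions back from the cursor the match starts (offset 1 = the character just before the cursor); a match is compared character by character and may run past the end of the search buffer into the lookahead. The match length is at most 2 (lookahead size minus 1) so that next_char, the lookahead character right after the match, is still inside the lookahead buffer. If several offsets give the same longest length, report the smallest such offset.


Try each offset into the search buffer:
  offset=1 (pos 7, char 'b'): match length 0
  offset=2 (pos 6, char 'c'): match length 1
  offset=3 (pos 5, char 'c'): match length 2
  offset=4 (pos 4, char 'c'): match length 2
  offset=5 (pos 3, char 'c'): match length 2
  offset=6 (pos 2, char 'c'): match length 2
  offset=7 (pos 1, char 'e'): match length 0
  offset=8 (pos 0, char 'c'): match length 1
Longest match has length 2, found at offsets 3, 4, 5, 6; take the smallest, offset 3.
next_char = character at position 8 + 2 = 10 -> 'b'

Best match: offset=3, length=2 (matching 'cc' starting at position 5)
LZ77 triple: (3, 2, 'b')


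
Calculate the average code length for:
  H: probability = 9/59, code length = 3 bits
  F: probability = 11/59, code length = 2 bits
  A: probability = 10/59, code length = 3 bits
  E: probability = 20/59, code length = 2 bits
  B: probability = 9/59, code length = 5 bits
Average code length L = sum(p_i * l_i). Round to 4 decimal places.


Weighted contributions p_i * l_i:
  H: (9/59) * 3 = 27/59
  F: (11/59) * 2 = 22/59
  A: (10/59) * 3 = 30/59
  E: (20/59) * 2 = 40/59
  B: (9/59) * 5 = 45/59
Sum = (27 + 22 + 30 + 40 + 45)/59 = 164/59

L = 164/59 = 2.7797 bits/symbol


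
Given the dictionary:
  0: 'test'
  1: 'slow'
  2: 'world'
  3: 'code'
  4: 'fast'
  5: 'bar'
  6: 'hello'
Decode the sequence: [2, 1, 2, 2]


Look up each index in the dictionary:
  2 -> 'world'
  1 -> 'slow'
  2 -> 'world'
  2 -> 'world'

Decoded: "world slow world world"


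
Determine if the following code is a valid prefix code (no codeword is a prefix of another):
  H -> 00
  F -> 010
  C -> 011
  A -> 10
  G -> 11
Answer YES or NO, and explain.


Checking each pair (does one codeword prefix another?):
  H='00' vs F='010': no prefix
  H='00' vs C='011': no prefix
  H='00' vs A='10': no prefix
  H='00' vs G='11': no prefix
  F='010' vs H='00': no prefix
  F='010' vs C='011': no prefix
  F='010' vs A='10': no prefix
  F='010' vs G='11': no prefix
  C='011' vs H='00': no prefix
  C='011' vs F='010': no prefix
  C='011' vs A='10': no prefix
  C='011' vs G='11': no prefix
  A='10' vs H='00': no prefix
  A='10' vs F='010': no prefix
  A='10' vs C='011': no prefix
  A='10' vs G='11': no prefix
  G='11' vs H='00': no prefix
  G='11' vs F='010': no prefix
  G='11' vs C='011': no prefix
  G='11' vs A='10': no prefix
No violation found over all pairs.

YES -- this is a valid prefix code. No codeword is a prefix of any other codeword.


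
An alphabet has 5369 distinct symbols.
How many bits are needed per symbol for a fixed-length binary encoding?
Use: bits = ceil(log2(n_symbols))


log2(5369) = 12.3904
Bracket: 2^12 = 4096 < 5369 <= 2^13 = 8192
So ceil(log2(5369)) = 13

bits = ceil(log2(5369)) = ceil(12.3904) = 13 bits


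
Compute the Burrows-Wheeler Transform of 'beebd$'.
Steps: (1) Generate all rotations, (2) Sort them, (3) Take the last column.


Rotations (sorted):
  0: $beebd -> last char: d
  1: bd$bee -> last char: e
  2: beebd$ -> last char: $
  3: d$beeb -> last char: b
  4: ebd$be -> last char: e
  5: eebd$b -> last char: b


BWT = de$beb


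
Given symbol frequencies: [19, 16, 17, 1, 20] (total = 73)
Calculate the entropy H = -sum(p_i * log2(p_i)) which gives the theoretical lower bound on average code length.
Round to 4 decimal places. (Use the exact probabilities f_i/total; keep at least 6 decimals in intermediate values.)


Per-symbol terms -p_i * log2(p_i) with p_i = f_i/73:
  p = 19/73 = 0.260274: log2(p) = -1.941897, -p*log2(p) = 0.505425
  p = 16/73 = 0.219178: log2(p) = -2.189825, -p*log2(p) = 0.479962
  p = 17/73 = 0.232877: log2(p) = -2.102362, -p*log2(p) = 0.489591
  p = 1/73 = 0.013699: log2(p) = -6.189825, -p*log2(p) = 0.084792
  p = 20/73 = 0.273973: log2(p) = -1.867896, -p*log2(p) = 0.511752
H = 0.505425 + 0.479962 + 0.489591 + 0.084792 + 0.511752 = 2.071522

H = 2.0715 bits/symbol


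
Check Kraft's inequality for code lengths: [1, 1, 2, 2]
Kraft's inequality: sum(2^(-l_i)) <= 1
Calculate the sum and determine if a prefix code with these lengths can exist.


Sum = 2^(-1) + 2^(-1) + 2^(-2) + 2^(-2)
    = 0.5 + 0.5 + 0.25 + 0.25
    = 6/4 = 1.5
Since 1.5 > 1, Kraft's inequality is NOT satisfied.
A prefix code with these lengths CANNOT exist.

Kraft sum = 1.5. Not satisfied.


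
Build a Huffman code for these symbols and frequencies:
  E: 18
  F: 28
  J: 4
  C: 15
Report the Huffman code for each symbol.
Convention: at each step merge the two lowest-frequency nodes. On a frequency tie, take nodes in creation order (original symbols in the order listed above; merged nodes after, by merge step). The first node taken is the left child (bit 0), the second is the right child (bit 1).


Huffman tree construction:
Step 1: Merge J(4) + C(15) = 19
Step 2: Merge E(18) + (J+C)(19) = 37
Step 3: Merge F(28) + (E+(J+C))(37) = 65
Read each symbol's code off the tree from the root (left child = 0, right child = 1).

Codes:
  E: 10 (length 2)
  F: 0 (length 1)
  J: 110 (length 3)
  C: 111 (length 3)
Average code length: 121/65 = 1.8615 bits/symbol


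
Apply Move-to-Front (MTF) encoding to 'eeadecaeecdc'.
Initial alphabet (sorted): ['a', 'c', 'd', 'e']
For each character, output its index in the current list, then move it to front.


MTF encoding:
'e': index 3 in ['a', 'c', 'd', 'e'] -> ['e', 'a', 'c', 'd']
'e': index 0 in ['e', 'a', 'c', 'd'] -> ['e', 'a', 'c', 'd']
'a': index 1 in ['e', 'a', 'c', 'd'] -> ['a', 'e', 'c', 'd']
'd': index 3 in ['a', 'e', 'c', 'd'] -> ['d', 'a', 'e', 'c']
'e': index 2 in ['d', 'a', 'e', 'c'] -> ['e', 'd', 'a', 'c']
'c': index 3 in ['e', 'd', 'a', 'c'] -> ['c', 'e', 'd', 'a']
'a': index 3 in ['c', 'e', 'd', 'a'] -> ['a', 'c', 'e', 'd']
'e': index 2 in ['a', 'c', 'e', 'd'] -> ['e', 'a', 'c', 'd']
'e': index 0 in ['e', 'a', 'c', 'd'] -> ['e', 'a', 'c', 'd']
'c': index 2 in ['e', 'a', 'c', 'd'] -> ['c', 'e', 'a', 'd']
'd': index 3 in ['c', 'e', 'a', 'd'] -> ['d', 'c', 'e', 'a']
'c': index 1 in ['d', 'c', 'e', 'a'] -> ['c', 'd', 'e', 'a']


Output: [3, 0, 1, 3, 2, 3, 3, 2, 0, 2, 3, 1]


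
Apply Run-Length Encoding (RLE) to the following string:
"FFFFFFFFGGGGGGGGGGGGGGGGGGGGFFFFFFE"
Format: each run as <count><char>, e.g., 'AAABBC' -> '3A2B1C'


Scanning runs left to right:
  i=0: run of 'F' x 8 -> '8F'
  i=8: run of 'G' x 20 -> '20G'
  i=28: run of 'F' x 6 -> '6F'
  i=34: run of 'E' x 1 -> '1E'

RLE = 8F20G6F1E


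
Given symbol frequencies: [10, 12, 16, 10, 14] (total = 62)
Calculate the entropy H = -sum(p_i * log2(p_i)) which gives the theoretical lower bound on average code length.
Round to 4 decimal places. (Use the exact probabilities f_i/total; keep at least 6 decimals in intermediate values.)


Per-symbol terms -p_i * log2(p_i) with p_i = f_i/62:
  p = 10/62 = 0.161290: log2(p) = -2.632268, -p*log2(p) = 0.424559
  p = 12/62 = 0.193548: log2(p) = -2.369234, -p*log2(p) = 0.458561
  p = 16/62 = 0.258065: log2(p) = -1.954196, -p*log2(p) = 0.504309
  p = 10/62 = 0.161290: log2(p) = -2.632268, -p*log2(p) = 0.424559
  p = 14/62 = 0.225806: log2(p) = -2.146841, -p*log2(p) = 0.484771
H = 0.424559 + 0.458561 + 0.504309 + 0.424559 + 0.484771 = 2.296759

H = 2.2968 bits/symbol


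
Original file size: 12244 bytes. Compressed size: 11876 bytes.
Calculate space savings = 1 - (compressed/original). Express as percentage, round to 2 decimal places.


ratio = compressed/original = 11876/12244 = 0.969944
savings = 1 - ratio = 1 - 0.969944 = 0.030056
as a percentage: 0.030056 * 100 = 3.01%

Space savings = 1 - 11876/12244 = 3.01%


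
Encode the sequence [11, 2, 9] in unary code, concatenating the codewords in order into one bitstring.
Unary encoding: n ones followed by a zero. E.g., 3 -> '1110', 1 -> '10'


Encode each number as n ones followed by a terminating 0:
  11 -> 111111111110 (12 bits)
  2 -> 110 (3 bits)
  9 -> 1111111110 (10 bits)
Total length = 12 + 3 + 10 = 25 bits.

Unary([11, 2, 9]) = 1111111111101101111111110 (25 bits)


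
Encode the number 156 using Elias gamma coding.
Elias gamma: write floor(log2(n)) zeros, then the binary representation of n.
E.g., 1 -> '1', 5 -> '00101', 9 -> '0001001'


num_bits = floor(log2(156)) + 1 = 8
leading_zeros = num_bits - 1 = 7
binary(156) = 10011100

Elias gamma(156) = '0000000' + '10011100' = 000000010011100 (15 bits)


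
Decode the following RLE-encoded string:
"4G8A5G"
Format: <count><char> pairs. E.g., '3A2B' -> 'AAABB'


Expanding each <count><char> pair:
  4G -> 'GGGG'
  8A -> 'AAAAAAAA'
  5G -> 'GGGGG'

Decoded = GGGGAAAAAAAAGGGGG


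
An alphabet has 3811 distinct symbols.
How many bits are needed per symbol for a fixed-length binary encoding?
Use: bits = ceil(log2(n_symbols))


log2(3811) = 11.896
Bracket: 2^11 = 2048 < 3811 <= 2^12 = 4096
So ceil(log2(3811)) = 12

bits = ceil(log2(3811)) = ceil(11.896) = 12 bits


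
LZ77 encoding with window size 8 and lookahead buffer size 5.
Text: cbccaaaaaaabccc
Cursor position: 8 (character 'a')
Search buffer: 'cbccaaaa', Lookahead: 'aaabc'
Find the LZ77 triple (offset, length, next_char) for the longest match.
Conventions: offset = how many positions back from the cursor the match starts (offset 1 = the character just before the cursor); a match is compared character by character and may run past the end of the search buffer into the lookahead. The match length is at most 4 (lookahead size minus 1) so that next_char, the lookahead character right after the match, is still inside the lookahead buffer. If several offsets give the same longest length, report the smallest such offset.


Try each offset into the search buffer:
  offset=1 (pos 7, char 'a'): match length 3
  offset=2 (pos 6, char 'a'): match length 3
  offset=3 (pos 5, char 'a'): match length 3
  offset=4 (pos 4, char 'a'): match length 3
  offset=5 (pos 3, char 'c'): match length 0
  offset=6 (pos 2, char 'c'): match length 0
  offset=7 (pos 1, char 'b'): match length 0
  offset=8 (pos 0, char 'c'): match length 0
Longest match has length 3, found at offsets 1, 2, 3, 4; take the smallest, offset 1.
next_char = character at position 8 + 3 = 11 -> 'b'

Best match: offset=1, length=3 (matching 'aaa' starting at position 7)
LZ77 triple: (1, 3, 'b')


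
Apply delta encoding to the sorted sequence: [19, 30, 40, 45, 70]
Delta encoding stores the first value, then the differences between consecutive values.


First value: 19
Deltas:
  30 - 19 = 11
  40 - 30 = 10
  45 - 40 = 5
  70 - 45 = 25


Delta encoded: [19, 11, 10, 5, 25]


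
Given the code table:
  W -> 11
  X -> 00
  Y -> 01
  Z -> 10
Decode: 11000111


Decoding:
11 -> W
00 -> X
01 -> Y
11 -> W


Result: WXYW


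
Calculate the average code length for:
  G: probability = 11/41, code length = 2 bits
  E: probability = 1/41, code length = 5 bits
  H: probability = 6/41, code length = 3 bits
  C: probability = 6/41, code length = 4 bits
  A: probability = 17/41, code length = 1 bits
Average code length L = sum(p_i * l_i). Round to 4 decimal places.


Weighted contributions p_i * l_i:
  G: (11/41) * 2 = 22/41
  E: (1/41) * 5 = 5/41
  H: (6/41) * 3 = 18/41
  C: (6/41) * 4 = 24/41
  A: (17/41) * 1 = 17/41
Sum = (22 + 5 + 18 + 24 + 17)/41 = 86/41

L = 86/41 = 2.0976 bits/symbol


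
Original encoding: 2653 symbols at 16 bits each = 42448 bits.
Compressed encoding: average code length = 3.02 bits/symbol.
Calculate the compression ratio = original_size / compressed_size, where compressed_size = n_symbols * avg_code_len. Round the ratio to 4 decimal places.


original_size = n_symbols * orig_bits = 2653 * 16 = 42448 bits
compressed_size = n_symbols * avg_code_len = 2653 * 3.02 = 8012.06 bits
ratio = original_size / compressed_size = 42448 / 8012.06 = 5.298

Compression ratio = 5.298


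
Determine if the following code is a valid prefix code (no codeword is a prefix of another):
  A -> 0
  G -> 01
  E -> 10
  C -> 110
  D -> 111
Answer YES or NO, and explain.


Checking each pair (does one codeword prefix another?):
  A='0' vs G='01': prefix -- VIOLATION

NO -- this is NOT a valid prefix code. A (0) is a prefix of G (01).


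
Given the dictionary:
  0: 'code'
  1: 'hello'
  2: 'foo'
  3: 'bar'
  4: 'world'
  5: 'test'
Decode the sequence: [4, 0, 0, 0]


Look up each index in the dictionary:
  4 -> 'world'
  0 -> 'code'
  0 -> 'code'
  0 -> 'code'

Decoded: "world code code code"


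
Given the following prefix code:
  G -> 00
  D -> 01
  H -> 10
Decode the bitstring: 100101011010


Decoding step by step:
Bits 10 -> H
Bits 01 -> D
Bits 01 -> D
Bits 01 -> D
Bits 10 -> H
Bits 10 -> H


Decoded message: HDDDHH


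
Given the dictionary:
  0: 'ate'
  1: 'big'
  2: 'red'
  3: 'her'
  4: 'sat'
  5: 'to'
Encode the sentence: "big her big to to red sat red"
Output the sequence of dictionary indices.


Look up each word in the dictionary:
  'big' -> 1
  'her' -> 3
  'big' -> 1
  'to' -> 5
  'to' -> 5
  'red' -> 2
  'sat' -> 4
  'red' -> 2

Encoded: [1, 3, 1, 5, 5, 2, 4, 2]


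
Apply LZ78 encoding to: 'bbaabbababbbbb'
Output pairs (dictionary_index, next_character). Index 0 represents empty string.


LZ78 encoding steps:
Dictionary: {0: ''}
Step 1: w='' (idx 0), next='b' -> output (0, 'b'), add 'b' as idx 1
Step 2: w='b' (idx 1), next='a' -> output (1, 'a'), add 'ba' as idx 2
Step 3: w='' (idx 0), next='a' -> output (0, 'a'), add 'a' as idx 3
Step 4: w='b' (idx 1), next='b' -> output (1, 'b'), add 'bb' as idx 4
Step 5: w='a' (idx 3), next='b' -> output (3, 'b'), add 'ab' as idx 5
Step 6: w='ab' (idx 5), next='b' -> output (5, 'b'), add 'abb' as idx 6
Step 7: w='bb' (idx 4), next='b' -> output (4, 'b'), add 'bbb' as idx 7


Encoded: [(0, 'b'), (1, 'a'), (0, 'a'), (1, 'b'), (3, 'b'), (5, 'b'), (4, 'b')]


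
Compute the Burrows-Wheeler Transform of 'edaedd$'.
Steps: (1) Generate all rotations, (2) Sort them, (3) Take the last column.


Rotations (sorted):
  0: $edaedd -> last char: d
  1: aedd$ed -> last char: d
  2: d$edaed -> last char: d
  3: daedd$e -> last char: e
  4: dd$edae -> last char: e
  5: edaedd$ -> last char: $
  6: edd$eda -> last char: a


BWT = dddee$a


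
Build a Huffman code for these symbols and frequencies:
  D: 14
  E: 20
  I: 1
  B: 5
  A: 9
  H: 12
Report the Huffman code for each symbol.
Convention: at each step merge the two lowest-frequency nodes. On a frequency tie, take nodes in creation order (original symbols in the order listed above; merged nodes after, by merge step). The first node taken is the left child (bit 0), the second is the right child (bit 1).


Huffman tree construction:
Step 1: Merge I(1) + B(5) = 6
Step 2: Merge (I+B)(6) + A(9) = 15
Step 3: Merge H(12) + D(14) = 26
Step 4: Merge ((I+B)+A)(15) + E(20) = 35
Step 5: Merge (H+D)(26) + (((I+B)+A)+E)(35) = 61
Read each symbol's code off the tree from the root (left child = 0, right child = 1).

Codes:
  D: 01 (length 2)
  E: 11 (length 2)
  I: 1000 (length 4)
  B: 1001 (length 4)
  A: 101 (length 3)
  H: 00 (length 2)
Average code length: 143/61 = 2.3443 bits/symbol


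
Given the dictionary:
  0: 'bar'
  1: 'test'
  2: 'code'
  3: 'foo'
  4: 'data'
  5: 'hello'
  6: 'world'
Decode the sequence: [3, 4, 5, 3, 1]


Look up each index in the dictionary:
  3 -> 'foo'
  4 -> 'data'
  5 -> 'hello'
  3 -> 'foo'
  1 -> 'test'

Decoded: "foo data hello foo test"


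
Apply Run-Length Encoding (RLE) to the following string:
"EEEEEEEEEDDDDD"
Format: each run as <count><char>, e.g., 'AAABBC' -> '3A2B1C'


Scanning runs left to right:
  i=0: run of 'E' x 9 -> '9E'
  i=9: run of 'D' x 5 -> '5D'

RLE = 9E5D


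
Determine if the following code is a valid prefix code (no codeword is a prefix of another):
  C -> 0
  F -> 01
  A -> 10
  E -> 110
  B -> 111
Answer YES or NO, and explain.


Checking each pair (does one codeword prefix another?):
  C='0' vs F='01': prefix -- VIOLATION

NO -- this is NOT a valid prefix code. C (0) is a prefix of F (01).


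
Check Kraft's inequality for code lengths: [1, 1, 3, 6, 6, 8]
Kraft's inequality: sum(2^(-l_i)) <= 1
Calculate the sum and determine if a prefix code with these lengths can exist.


Sum = 2^(-1) + 2^(-1) + 2^(-3) + 2^(-6) + 2^(-6) + 2^(-8)
    = 0.5 + 0.5 + 0.125 + 0.015625 + 0.015625 + 0.00390625
    = 297/256 = 1.16015625
Since 1.16015625 > 1, Kraft's inequality is NOT satisfied.
A prefix code with these lengths CANNOT exist.

Kraft sum = 1.16015625. Not satisfied.


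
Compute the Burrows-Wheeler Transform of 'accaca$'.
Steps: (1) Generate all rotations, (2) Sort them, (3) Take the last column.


Rotations (sorted):
  0: $accaca -> last char: a
  1: a$accac -> last char: c
  2: aca$acc -> last char: c
  3: accaca$ -> last char: $
  4: ca$acca -> last char: a
  5: caca$ac -> last char: c
  6: ccaca$a -> last char: a


BWT = acc$aca


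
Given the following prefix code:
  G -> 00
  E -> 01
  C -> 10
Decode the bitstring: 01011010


Decoding step by step:
Bits 01 -> E
Bits 01 -> E
Bits 10 -> C
Bits 10 -> C


Decoded message: EECC


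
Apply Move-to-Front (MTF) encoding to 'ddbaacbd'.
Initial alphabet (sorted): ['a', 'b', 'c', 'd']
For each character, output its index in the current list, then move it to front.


MTF encoding:
'd': index 3 in ['a', 'b', 'c', 'd'] -> ['d', 'a', 'b', 'c']
'd': index 0 in ['d', 'a', 'b', 'c'] -> ['d', 'a', 'b', 'c']
'b': index 2 in ['d', 'a', 'b', 'c'] -> ['b', 'd', 'a', 'c']
'a': index 2 in ['b', 'd', 'a', 'c'] -> ['a', 'b', 'd', 'c']
'a': index 0 in ['a', 'b', 'd', 'c'] -> ['a', 'b', 'd', 'c']
'c': index 3 in ['a', 'b', 'd', 'c'] -> ['c', 'a', 'b', 'd']
'b': index 2 in ['c', 'a', 'b', 'd'] -> ['b', 'c', 'a', 'd']
'd': index 3 in ['b', 'c', 'a', 'd'] -> ['d', 'b', 'c', 'a']


Output: [3, 0, 2, 2, 0, 3, 2, 3]


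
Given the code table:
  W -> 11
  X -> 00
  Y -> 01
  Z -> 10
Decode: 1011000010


Decoding:
10 -> Z
11 -> W
00 -> X
00 -> X
10 -> Z


Result: ZWXXZ


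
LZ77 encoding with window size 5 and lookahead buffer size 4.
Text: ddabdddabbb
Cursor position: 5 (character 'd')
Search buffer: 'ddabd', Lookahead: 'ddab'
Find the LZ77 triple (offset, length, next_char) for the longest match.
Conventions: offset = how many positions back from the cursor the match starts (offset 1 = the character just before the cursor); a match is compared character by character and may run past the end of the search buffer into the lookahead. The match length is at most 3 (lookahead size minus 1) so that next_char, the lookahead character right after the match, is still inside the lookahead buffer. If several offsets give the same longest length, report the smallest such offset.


Try each offset into the search buffer:
  offset=1 (pos 4, char 'd'): match length 2
  offset=2 (pos 3, char 'b'): match length 0
  offset=3 (pos 2, char 'a'): match length 0
  offset=4 (pos 1, char 'd'): match length 1
  offset=5 (pos 0, char 'd'): match length 3
Longest match has length 3 at offset 5.
next_char = character at position 5 + 3 = 8 -> 'b'

Best match: offset=5, length=3 (matching 'dda' starting at position 0)
LZ77 triple: (5, 3, 'b')


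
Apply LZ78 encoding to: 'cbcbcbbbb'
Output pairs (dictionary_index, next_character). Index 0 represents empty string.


LZ78 encoding steps:
Dictionary: {0: ''}
Step 1: w='' (idx 0), next='c' -> output (0, 'c'), add 'c' as idx 1
Step 2: w='' (idx 0), next='b' -> output (0, 'b'), add 'b' as idx 2
Step 3: w='c' (idx 1), next='b' -> output (1, 'b'), add 'cb' as idx 3
Step 4: w='cb' (idx 3), next='b' -> output (3, 'b'), add 'cbb' as idx 4
Step 5: w='b' (idx 2), next='b' -> output (2, 'b'), add 'bb' as idx 5


Encoded: [(0, 'c'), (0, 'b'), (1, 'b'), (3, 'b'), (2, 'b')]


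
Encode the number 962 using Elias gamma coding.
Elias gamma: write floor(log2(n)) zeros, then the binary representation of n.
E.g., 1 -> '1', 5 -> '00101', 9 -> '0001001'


num_bits = floor(log2(962)) + 1 = 10
leading_zeros = num_bits - 1 = 9
binary(962) = 1111000010

Elias gamma(962) = '000000000' + '1111000010' = 0000000001111000010 (19 bits)


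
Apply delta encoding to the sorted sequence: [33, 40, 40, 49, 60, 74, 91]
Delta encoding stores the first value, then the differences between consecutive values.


First value: 33
Deltas:
  40 - 33 = 7
  40 - 40 = 0
  49 - 40 = 9
  60 - 49 = 11
  74 - 60 = 14
  91 - 74 = 17


Delta encoded: [33, 7, 0, 9, 11, 14, 17]


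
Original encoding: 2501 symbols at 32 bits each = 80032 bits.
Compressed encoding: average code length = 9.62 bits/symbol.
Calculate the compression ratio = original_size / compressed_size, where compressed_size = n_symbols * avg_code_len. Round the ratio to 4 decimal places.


original_size = n_symbols * orig_bits = 2501 * 32 = 80032 bits
compressed_size = n_symbols * avg_code_len = 2501 * 9.62 = 24059.62 bits
ratio = original_size / compressed_size = 80032 / 24059.62 = 3.3264

Compression ratio = 3.3264


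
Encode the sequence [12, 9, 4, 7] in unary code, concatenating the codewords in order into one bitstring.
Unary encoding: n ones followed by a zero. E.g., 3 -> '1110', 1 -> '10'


Encode each number as n ones followed by a terminating 0:
  12 -> 1111111111110 (13 bits)
  9 -> 1111111110 (10 bits)
  4 -> 11110 (5 bits)
  7 -> 11111110 (8 bits)
Total length = 13 + 10 + 5 + 8 = 36 bits.

Unary([12, 9, 4, 7]) = 111111111111011111111101111011111110 (36 bits)


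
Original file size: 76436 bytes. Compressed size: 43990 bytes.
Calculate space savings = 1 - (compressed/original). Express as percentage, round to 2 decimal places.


ratio = compressed/original = 43990/76436 = 0.575514
savings = 1 - ratio = 1 - 0.575514 = 0.424486
as a percentage: 0.424486 * 100 = 42.45%

Space savings = 1 - 43990/76436 = 42.45%


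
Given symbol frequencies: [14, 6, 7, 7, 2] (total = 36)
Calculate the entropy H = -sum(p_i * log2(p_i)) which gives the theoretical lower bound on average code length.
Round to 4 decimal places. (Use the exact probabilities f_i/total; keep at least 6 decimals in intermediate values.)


Per-symbol terms -p_i * log2(p_i) with p_i = f_i/36:
  p = 14/36 = 0.388889: log2(p) = -1.362570, -p*log2(p) = 0.529888
  p = 6/36 = 0.166667: log2(p) = -2.584963, -p*log2(p) = 0.430827
  p = 7/36 = 0.194444: log2(p) = -2.362570, -p*log2(p) = 0.459389
  p = 7/36 = 0.194444: log2(p) = -2.362570, -p*log2(p) = 0.459389
  p = 2/36 = 0.055556: log2(p) = -4.169925, -p*log2(p) = 0.231663
H = 0.529888 + 0.430827 + 0.459389 + 0.459389 + 0.231663 = 2.111156

H = 2.1112 bits/symbol


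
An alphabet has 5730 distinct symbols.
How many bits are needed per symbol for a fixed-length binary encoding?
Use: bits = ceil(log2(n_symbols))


log2(5730) = 12.4843
Bracket: 2^12 = 4096 < 5730 <= 2^13 = 8192
So ceil(log2(5730)) = 13

bits = ceil(log2(5730)) = ceil(12.4843) = 13 bits


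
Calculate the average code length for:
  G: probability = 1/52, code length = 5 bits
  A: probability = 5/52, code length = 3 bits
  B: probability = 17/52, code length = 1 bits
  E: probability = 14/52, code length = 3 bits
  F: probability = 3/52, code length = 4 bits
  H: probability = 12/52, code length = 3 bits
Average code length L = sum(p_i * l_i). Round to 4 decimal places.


Weighted contributions p_i * l_i:
  G: (1/52) * 5 = 5/52
  A: (5/52) * 3 = 15/52
  B: (17/52) * 1 = 17/52
  E: (14/52) * 3 = 42/52
  F: (3/52) * 4 = 12/52
  H: (12/52) * 3 = 36/52
Sum = (5 + 15 + 17 + 42 + 12 + 36)/52 = 127/52

L = 127/52 = 2.4423 bits/symbol


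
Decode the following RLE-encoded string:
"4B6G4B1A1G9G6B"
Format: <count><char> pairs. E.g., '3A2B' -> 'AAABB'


Expanding each <count><char> pair:
  4B -> 'BBBB'
  6G -> 'GGGGGG'
  4B -> 'BBBB'
  1A -> 'A'
  1G -> 'G'
  9G -> 'GGGGGGGGG'
  6B -> 'BBBBBB'

Decoded = BBBBGGGGGGBBBBAGGGGGGGGGGBBBBBB


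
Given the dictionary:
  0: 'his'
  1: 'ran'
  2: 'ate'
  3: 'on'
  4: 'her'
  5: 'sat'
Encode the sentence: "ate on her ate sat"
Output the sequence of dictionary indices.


Look up each word in the dictionary:
  'ate' -> 2
  'on' -> 3
  'her' -> 4
  'ate' -> 2
  'sat' -> 5

Encoded: [2, 3, 4, 2, 5]


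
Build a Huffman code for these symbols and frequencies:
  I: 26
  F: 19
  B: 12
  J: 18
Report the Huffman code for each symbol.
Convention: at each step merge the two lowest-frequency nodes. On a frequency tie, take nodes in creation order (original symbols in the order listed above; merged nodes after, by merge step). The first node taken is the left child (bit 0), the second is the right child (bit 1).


Huffman tree construction:
Step 1: Merge B(12) + J(18) = 30
Step 2: Merge F(19) + I(26) = 45
Step 3: Merge (B+J)(30) + (F+I)(45) = 75
Read each symbol's code off the tree from the root (left child = 0, right child = 1).

Codes:
  I: 11 (length 2)
  F: 10 (length 2)
  B: 00 (length 2)
  J: 01 (length 2)
Average code length: 150/75 = 2.0000 bits/symbol


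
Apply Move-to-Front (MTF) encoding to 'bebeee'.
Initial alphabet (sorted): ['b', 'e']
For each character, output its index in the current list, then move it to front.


MTF encoding:
'b': index 0 in ['b', 'e'] -> ['b', 'e']
'e': index 1 in ['b', 'e'] -> ['e', 'b']
'b': index 1 in ['e', 'b'] -> ['b', 'e']
'e': index 1 in ['b', 'e'] -> ['e', 'b']
'e': index 0 in ['e', 'b'] -> ['e', 'b']
'e': index 0 in ['e', 'b'] -> ['e', 'b']


Output: [0, 1, 1, 1, 0, 0]


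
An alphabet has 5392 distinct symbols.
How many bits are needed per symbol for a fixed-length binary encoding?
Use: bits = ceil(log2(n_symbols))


log2(5392) = 12.3966
Bracket: 2^12 = 4096 < 5392 <= 2^13 = 8192
So ceil(log2(5392)) = 13

bits = ceil(log2(5392)) = ceil(12.3966) = 13 bits


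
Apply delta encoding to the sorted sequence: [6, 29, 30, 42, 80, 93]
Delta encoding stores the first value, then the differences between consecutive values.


First value: 6
Deltas:
  29 - 6 = 23
  30 - 29 = 1
  42 - 30 = 12
  80 - 42 = 38
  93 - 80 = 13


Delta encoded: [6, 23, 1, 12, 38, 13]


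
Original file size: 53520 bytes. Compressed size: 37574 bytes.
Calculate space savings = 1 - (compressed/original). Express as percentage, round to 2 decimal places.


ratio = compressed/original = 37574/53520 = 0.702055
savings = 1 - ratio = 1 - 0.702055 = 0.297945
as a percentage: 0.297945 * 100 = 29.79%

Space savings = 1 - 37574/53520 = 29.79%
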